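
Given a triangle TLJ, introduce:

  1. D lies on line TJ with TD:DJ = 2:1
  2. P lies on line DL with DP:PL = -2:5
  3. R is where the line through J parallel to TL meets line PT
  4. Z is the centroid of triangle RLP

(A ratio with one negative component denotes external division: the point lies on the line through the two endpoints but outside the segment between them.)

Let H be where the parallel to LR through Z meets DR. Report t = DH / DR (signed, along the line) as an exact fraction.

Assign T = (0, 0), L = (1, 0), J = (0, 1) — the answer is frame-independent, so this choice is without loss of generality.
1. D lies on line TJ with TD:DJ = 2:1 ⇒ D = (0, 2/3)
2. P lies on line DL with DP:PL = -2:5 ⇒ P = (-2/3, 10/9)
3. R is where the line through J parallel to TL meets line PT ⇒ R = (-3/5, 1)
4. Z is the centroid of triangle RLP ⇒ Z = (-4/45, 19/27)
through Z parallel to LR: direction (-8/5, 1); meets DR at H = (-4/15, 22/27)
H = D + t·(R−D) with t = 4/9

t = 4/9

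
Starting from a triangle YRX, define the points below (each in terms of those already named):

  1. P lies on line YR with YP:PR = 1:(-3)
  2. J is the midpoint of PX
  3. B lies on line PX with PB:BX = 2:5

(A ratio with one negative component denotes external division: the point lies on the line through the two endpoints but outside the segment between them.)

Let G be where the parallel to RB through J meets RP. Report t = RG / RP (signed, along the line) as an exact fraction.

t = -3/4

Choose coordinates Y = (0, 0), R = (1, 0), X = (0, 1).
1. P lies on line YR with YP:PR = 1:(-3) ⇒ P = (-1/2, 0)
2. J is the midpoint of PX ⇒ J = (-1/4, 1/2)
3. B lies on line PX with PB:BX = 2:5 ⇒ B = (-5/14, 2/7)
through J parallel to RB: direction (-19/14, 2/7); meets RP at G = (17/8, 0)
G = R + t·(P−R) with t = -3/4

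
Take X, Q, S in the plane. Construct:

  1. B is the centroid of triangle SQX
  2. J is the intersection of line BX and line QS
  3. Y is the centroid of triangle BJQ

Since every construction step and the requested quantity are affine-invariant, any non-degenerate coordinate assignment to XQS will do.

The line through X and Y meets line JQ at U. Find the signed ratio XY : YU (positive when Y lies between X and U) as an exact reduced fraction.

Set X = (0, 0), Q = (1, 0), S = (0, 1); any affine frame gives the same invariant.
1. B is the centroid of triangle SQX ⇒ B = (1/3, 1/3)
2. J is the intersection of line BX and line QS ⇒ J = (1/2, 1/2)
3. Y is the centroid of triangle BJQ ⇒ Y = (11/18, 5/18)
line XY meets JQ at U = (11/16, 5/16)
Y = X + t·(U−X) with t = 8/9, so XY:YU = 8/9:1/9

XY:YU = 8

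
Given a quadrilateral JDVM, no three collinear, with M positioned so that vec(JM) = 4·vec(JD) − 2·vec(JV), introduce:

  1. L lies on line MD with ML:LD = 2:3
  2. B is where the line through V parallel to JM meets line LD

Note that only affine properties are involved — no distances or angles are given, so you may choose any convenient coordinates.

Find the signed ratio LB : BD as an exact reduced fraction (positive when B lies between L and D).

LB:BD = -8/5

Set J = (0, 0), D = (1, 0), V = (0, 1), M = (4, -2); any affine frame gives the same invariant.
1. L lies on line MD with ML:LD = 2:3 ⇒ L = (14/5, -6/5)
2. B is where the line through V parallel to JM meets line LD ⇒ B = (-2, 2)
B = L + t·(D−L) with t = 8/3, so LB:BD = t:(1−t) = 8/3:-5/3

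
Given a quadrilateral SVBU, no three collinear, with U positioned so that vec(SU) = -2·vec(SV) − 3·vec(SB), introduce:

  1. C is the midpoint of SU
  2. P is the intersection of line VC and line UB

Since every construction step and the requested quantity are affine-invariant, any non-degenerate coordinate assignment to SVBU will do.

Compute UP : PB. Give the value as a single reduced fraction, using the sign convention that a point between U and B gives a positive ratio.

Choose coordinates S = (0, 0), V = (1, 0), B = (0, 1), U = (-2, -3).
1. C is the midpoint of SU ⇒ C = (-1, -3/2)
2. P is the intersection of line VC and line UB ⇒ P = (-7/5, -9/5)
P = U + t·(B−U) with t = 3/10, so UP:PB = t:(1−t) = 3/10:7/10

UP:PB = 3/7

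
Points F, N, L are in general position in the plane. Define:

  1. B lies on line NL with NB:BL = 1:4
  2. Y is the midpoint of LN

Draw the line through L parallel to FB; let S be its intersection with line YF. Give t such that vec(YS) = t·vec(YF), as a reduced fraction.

Work in coordinates with F = (0, 0), N = (1, 0), L = (0, 1).
1. B lies on line NL with NB:BL = 1:4 ⇒ B = (4/5, 1/5)
2. Y is the midpoint of LN ⇒ Y = (1/2, 1/2)
through L parallel to FB: direction (4/5, 1/5); meets YF at S = (4/3, 4/3)
S = Y + t·(F−Y) with t = -5/3

t = -5/3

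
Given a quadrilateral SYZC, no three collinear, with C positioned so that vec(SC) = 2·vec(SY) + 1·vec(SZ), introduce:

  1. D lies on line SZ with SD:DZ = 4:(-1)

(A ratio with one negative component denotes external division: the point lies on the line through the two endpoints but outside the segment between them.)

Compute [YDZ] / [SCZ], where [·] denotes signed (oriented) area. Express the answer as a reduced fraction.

Assign S = (0, 0), Y = (1, 0), Z = (0, 1), C = (2, 1) — the answer is frame-independent, so this choice is without loss of generality.
1. D lies on line SZ with SD:DZ = 4:(-1) ⇒ D = (0, 4/3)
2·[YDZ] = 1/3, 2·[SCZ] = 2
[YDZ]:[SCZ] = 1/3:2 = 1/6

[YDZ]:[SCZ] = 1/6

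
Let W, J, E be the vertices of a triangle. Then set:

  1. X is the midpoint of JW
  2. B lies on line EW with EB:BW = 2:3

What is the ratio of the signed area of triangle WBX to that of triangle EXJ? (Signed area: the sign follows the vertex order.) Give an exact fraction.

Work in coordinates with W = (0, 0), J = (1, 0), E = (0, 1).
1. X is the midpoint of JW ⇒ X = (1/2, 0)
2. B lies on line EW with EB:BW = 2:3 ⇒ B = (0, 3/5)
2·[WBX] = -3/10, 2·[EXJ] = 1/2
[WBX]:[EXJ] = -3/10:1/2 = -3/5

[WBX]:[EXJ] = -3/5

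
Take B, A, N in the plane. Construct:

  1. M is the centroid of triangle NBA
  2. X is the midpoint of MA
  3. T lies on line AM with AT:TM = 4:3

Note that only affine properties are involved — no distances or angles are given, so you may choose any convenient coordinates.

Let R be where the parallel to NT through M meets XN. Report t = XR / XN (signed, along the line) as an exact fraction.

t = 7

Assign B = (0, 0), A = (1, 0), N = (0, 1) — the answer is frame-independent, so this choice is without loss of generality.
1. M is the centroid of triangle NBA ⇒ M = (1/3, 1/3)
2. X is the midpoint of MA ⇒ X = (2/3, 1/6)
3. T lies on line AM with AT:TM = 4:3 ⇒ T = (13/21, 4/21)
through M parallel to NT: direction (13/21, -17/21); meets XN at R = (-4, 6)
R = X + t·(N−X) with t = 7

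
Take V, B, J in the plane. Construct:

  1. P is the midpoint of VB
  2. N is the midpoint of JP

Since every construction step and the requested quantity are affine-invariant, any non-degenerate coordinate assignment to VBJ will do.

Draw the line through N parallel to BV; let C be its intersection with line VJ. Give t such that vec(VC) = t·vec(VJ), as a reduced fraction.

Assign V = (0, 0), B = (1, 0), J = (0, 1) — the answer is frame-independent, so this choice is without loss of generality.
1. P is the midpoint of VB ⇒ P = (1/2, 0)
2. N is the midpoint of JP ⇒ N = (1/4, 1/2)
through N parallel to BV: direction (-1, 0); meets VJ at C = (0, 1/2)
C = V + t·(J−V) with t = 1/2

t = 1/2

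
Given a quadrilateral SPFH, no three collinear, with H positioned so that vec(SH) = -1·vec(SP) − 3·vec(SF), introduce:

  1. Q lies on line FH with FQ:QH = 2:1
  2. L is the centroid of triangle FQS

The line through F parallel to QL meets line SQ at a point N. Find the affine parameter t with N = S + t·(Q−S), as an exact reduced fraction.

Work in coordinates with S = (0, 0), P = (1, 0), F = (0, 1), H = (-1, -3).
1. Q lies on line FH with FQ:QH = 2:1 ⇒ Q = (-2/3, -5/3)
2. L is the centroid of triangle FQS ⇒ L = (-2/9, -2/9)
through F parallel to QL: direction (4/9, 13/9); meets SQ at N = (-4/3, -10/3)
N = S + t·(Q−S) with t = 2

t = 2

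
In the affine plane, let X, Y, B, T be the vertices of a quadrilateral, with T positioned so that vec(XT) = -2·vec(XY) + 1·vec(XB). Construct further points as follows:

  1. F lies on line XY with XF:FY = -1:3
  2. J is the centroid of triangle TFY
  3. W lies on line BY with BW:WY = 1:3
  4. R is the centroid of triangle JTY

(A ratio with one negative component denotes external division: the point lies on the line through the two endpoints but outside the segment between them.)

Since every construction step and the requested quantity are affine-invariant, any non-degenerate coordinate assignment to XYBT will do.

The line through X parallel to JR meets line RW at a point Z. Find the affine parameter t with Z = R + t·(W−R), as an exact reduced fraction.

Assign X = (0, 0), Y = (1, 0), B = (0, 1), T = (-2, 1) — the answer is frame-independent, so this choice is without loss of generality.
1. F lies on line XY with XF:FY = -1:3 ⇒ F = (-1/2, 0)
2. J is the centroid of triangle TFY ⇒ J = (-1/2, 1/3)
3. W lies on line BY with BW:WY = 1:3 ⇒ W = (1/4, 3/4)
4. R is the centroid of triangle JTY ⇒ R = (-1/2, 4/9)
through X parallel to JR: direction (0, 1/9); meets RW at Z = (0, 35/54)
Z = R + t·(W−R) with t = 2/3

t = 2/3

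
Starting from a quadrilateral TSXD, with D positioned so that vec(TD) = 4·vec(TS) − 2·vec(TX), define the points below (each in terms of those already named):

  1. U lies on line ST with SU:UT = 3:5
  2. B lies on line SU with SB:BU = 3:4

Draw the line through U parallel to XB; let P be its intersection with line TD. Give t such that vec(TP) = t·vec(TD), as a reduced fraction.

Set T = (0, 0), S = (1, 0), X = (0, 1), D = (4, -2); any affine frame gives the same invariant.
1. U lies on line ST with SU:UT = 3:5 ⇒ U = (5/8, 0)
2. B lies on line SU with SB:BU = 3:4 ⇒ B = (47/56, 0)
through U parallel to XB: direction (47/56, -1); meets TD at P = (14/13, -7/13)
P = T + t·(D−T) with t = 7/26

t = 7/26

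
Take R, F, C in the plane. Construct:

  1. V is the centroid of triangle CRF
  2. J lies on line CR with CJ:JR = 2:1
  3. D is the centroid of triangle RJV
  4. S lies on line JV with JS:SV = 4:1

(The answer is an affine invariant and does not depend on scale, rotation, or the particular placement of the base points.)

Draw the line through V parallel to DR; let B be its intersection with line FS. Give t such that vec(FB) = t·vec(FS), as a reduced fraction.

Work in coordinates with R = (0, 0), F = (1, 0), C = (0, 1).
1. V is the centroid of triangle CRF ⇒ V = (1/3, 1/3)
2. J lies on line CR with CJ:JR = 2:1 ⇒ J = (0, 1/3)
3. D is the centroid of triangle RJV ⇒ D = (1/9, 2/9)
4. S lies on line JV with JS:SV = 4:1 ⇒ S = (4/15, 1/3)
through V parallel to DR: direction (-1/9, -2/9); meets FS at B = (26/81, 25/81)
B = F + t·(S−F) with t = 25/27

t = 25/27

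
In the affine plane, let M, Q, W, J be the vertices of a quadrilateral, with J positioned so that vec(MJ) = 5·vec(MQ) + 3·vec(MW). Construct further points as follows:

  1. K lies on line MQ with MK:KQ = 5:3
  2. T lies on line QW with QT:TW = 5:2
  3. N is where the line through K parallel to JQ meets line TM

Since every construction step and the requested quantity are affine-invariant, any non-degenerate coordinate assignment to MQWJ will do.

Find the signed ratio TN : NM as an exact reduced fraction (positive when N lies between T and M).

TN:NM = -31/15

Assign M = (0, 0), Q = (1, 0), W = (0, 1), J = (5, 3) — the answer is frame-independent, so this choice is without loss of generality.
1. K lies on line MQ with MK:KQ = 5:3 ⇒ K = (5/8, 0)
2. T lies on line QW with QT:TW = 5:2 ⇒ T = (2/7, 5/7)
3. N is where the line through K parallel to JQ meets line TM ⇒ N = (-15/56, -75/112)
N = T + t·(M−T) with t = 31/16, so TN:NM = t:(1−t) = 31/16:-15/16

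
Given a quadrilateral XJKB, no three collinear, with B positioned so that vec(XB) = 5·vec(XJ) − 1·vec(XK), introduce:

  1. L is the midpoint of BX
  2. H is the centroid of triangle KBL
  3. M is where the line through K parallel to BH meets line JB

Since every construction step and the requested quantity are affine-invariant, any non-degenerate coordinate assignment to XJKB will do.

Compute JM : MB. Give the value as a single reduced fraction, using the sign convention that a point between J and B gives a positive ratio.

JM:MB = -2

Assign X = (0, 0), J = (1, 0), K = (0, 1), B = (5, -1) — the answer is frame-independent, so this choice is without loss of generality.
1. L is the midpoint of BX ⇒ L = (5/2, -1/2)
2. H is the centroid of triangle KBL ⇒ H = (5/2, -1/6)
3. M is where the line through K parallel to BH meets line JB ⇒ M = (9, -2)
M = J + t·(B−J) with t = 2, so JM:MB = t:(1−t) = 2:-1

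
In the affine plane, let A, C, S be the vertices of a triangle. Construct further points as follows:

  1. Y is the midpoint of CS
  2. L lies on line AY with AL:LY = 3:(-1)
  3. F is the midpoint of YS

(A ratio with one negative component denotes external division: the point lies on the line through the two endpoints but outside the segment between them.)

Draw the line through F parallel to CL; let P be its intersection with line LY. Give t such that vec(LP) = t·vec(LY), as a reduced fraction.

t = 3/2

Assign A = (0, 0), C = (1, 0), S = (0, 1) — the answer is frame-independent, so this choice is without loss of generality.
1. Y is the midpoint of CS ⇒ Y = (1/2, 1/2)
2. L lies on line AY with AL:LY = 3:(-1) ⇒ L = (3/4, 3/4)
3. F is the midpoint of YS ⇒ F = (1/4, 3/4)
through F parallel to CL: direction (-1/4, 3/4); meets LY at P = (3/8, 3/8)
P = L + t·(Y−L) with t = 3/2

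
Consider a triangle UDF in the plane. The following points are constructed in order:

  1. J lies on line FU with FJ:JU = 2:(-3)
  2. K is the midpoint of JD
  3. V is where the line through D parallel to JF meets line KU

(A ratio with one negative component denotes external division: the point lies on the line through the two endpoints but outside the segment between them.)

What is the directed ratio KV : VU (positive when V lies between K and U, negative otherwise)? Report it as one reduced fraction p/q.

KV:VU = -1/2

Assign U = (0, 0), D = (1, 0), F = (0, 1) — the answer is frame-independent, so this choice is without loss of generality.
1. J lies on line FU with FJ:JU = 2:(-3) ⇒ J = (0, 3)
2. K is the midpoint of JD ⇒ K = (1/2, 3/2)
3. V is where the line through D parallel to JF meets line KU ⇒ V = (1, 3)
V = K + t·(U−K) with t = -1, so KV:VU = t:(1−t) = -1:2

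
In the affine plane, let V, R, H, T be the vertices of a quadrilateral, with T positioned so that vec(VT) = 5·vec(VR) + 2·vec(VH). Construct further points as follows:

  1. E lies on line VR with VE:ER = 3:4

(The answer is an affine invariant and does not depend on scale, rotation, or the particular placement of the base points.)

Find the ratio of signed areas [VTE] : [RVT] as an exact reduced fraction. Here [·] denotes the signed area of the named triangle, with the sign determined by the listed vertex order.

[VTE]:[RVT] = 3/7

Work in coordinates with V = (0, 0), R = (1, 0), H = (0, 1), T = (5, 2).
1. E lies on line VR with VE:ER = 3:4 ⇒ E = (3/7, 0)
2·[VTE] = -6/7, 2·[RVT] = -2
[VTE]:[RVT] = -6/7:-2 = 3/7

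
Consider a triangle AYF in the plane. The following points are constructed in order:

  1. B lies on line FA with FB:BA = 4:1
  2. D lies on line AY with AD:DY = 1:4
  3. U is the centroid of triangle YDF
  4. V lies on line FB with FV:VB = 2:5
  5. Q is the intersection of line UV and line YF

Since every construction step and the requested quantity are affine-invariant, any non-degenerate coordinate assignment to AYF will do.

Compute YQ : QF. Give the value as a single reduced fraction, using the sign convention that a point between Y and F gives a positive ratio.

YQ:QF = -17/12

Assign A = (0, 0), Y = (1, 0), F = (0, 1) — the answer is frame-independent, so this choice is without loss of generality.
1. B lies on line FA with FB:BA = 4:1 ⇒ B = (0, 1/5)
2. D lies on line AY with AD:DY = 1:4 ⇒ D = (1/5, 0)
3. U is the centroid of triangle YDF ⇒ U = (2/5, 1/3)
4. V lies on line FB with FV:VB = 2:5 ⇒ V = (0, 27/35)
5. Q is the intersection of line UV and line YF ⇒ Q = (-12/5, 17/5)
Q = Y + t·(F−Y) with t = 17/5, so YQ:QF = t:(1−t) = 17/5:-12/5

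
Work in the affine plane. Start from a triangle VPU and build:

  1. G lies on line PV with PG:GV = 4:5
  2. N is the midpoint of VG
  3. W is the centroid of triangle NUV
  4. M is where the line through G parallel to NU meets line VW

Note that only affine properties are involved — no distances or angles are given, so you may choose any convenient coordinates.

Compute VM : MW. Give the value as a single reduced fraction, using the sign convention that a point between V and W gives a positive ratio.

Choose coordinates V = (0, 0), P = (1, 0), U = (0, 1).
1. G lies on line PV with PG:GV = 4:5 ⇒ G = (5/9, 0)
2. N is the midpoint of VG ⇒ N = (5/18, 0)
3. W is the centroid of triangle NUV ⇒ W = (5/54, 1/3)
4. M is where the line through G parallel to NU meets line VW ⇒ M = (5/18, 1)
M = V + t·(W−V) with t = 3, so VM:MW = t:(1−t) = 3:-2

VM:MW = -3/2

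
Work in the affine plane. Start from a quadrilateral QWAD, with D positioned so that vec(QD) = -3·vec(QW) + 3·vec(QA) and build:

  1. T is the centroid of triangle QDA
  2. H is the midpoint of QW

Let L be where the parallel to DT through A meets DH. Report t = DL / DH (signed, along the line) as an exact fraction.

t = -6

Work in coordinates with Q = (0, 0), W = (1, 0), A = (0, 1), D = (-3, 3).
1. T is the centroid of triangle QDA ⇒ T = (-1, 4/3)
2. H is the midpoint of QW ⇒ H = (1/2, 0)
through A parallel to DT: direction (2, -5/3); meets DH at L = (-24, 21)
L = D + t·(H−D) with t = -6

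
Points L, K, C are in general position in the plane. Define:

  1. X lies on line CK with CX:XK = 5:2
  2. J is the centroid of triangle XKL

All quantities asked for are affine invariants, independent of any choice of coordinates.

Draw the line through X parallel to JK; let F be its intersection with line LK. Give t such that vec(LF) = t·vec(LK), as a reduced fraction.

t = 2

Assign L = (0, 0), K = (1, 0), C = (0, 1) — the answer is frame-independent, so this choice is without loss of generality.
1. X lies on line CK with CX:XK = 5:2 ⇒ X = (5/7, 2/7)
2. J is the centroid of triangle XKL ⇒ J = (4/7, 2/21)
through X parallel to JK: direction (3/7, -2/21); meets LK at F = (2, 0)
F = L + t·(K−L) with t = 2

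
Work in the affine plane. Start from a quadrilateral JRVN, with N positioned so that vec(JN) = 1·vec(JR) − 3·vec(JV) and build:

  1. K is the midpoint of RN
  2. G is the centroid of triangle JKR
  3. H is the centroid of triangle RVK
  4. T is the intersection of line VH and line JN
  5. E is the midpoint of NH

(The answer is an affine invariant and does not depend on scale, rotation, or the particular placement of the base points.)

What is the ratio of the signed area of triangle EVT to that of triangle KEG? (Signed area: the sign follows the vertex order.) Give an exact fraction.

Choose coordinates J = (0, 0), R = (1, 0), V = (0, 1), N = (1, -3).
1. K is the midpoint of RN ⇒ K = (1, -3/2)
2. G is the centroid of triangle JKR ⇒ G = (2/3, -1/2)
3. H is the centroid of triangle RVK ⇒ H = (2/3, -1/6)
4. T is the intersection of line VH and line JN ⇒ T = (-4/5, 12/5)
5. E is the midpoint of NH ⇒ E = (5/6, -19/12)
2·[EVT] = 9/10, 2·[KEG] = -7/36
[EVT]:[KEG] = 9/10:-7/36 = -162/35

[EVT]:[KEG] = -162/35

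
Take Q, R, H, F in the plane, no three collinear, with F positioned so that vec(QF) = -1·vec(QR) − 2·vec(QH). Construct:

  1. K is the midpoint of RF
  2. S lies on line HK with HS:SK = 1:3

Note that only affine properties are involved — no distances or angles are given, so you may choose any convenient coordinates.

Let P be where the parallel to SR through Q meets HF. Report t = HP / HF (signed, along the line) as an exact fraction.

t = 2/7

Choose coordinates Q = (0, 0), R = (1, 0), H = (0, 1), F = (-1, -2).
1. K is the midpoint of RF ⇒ K = (0, -1)
2. S lies on line HK with HS:SK = 1:3 ⇒ S = (0, 1/2)
through Q parallel to SR: direction (1, -1/2); meets HF at P = (-2/7, 1/7)
P = H + t·(F−H) with t = 2/7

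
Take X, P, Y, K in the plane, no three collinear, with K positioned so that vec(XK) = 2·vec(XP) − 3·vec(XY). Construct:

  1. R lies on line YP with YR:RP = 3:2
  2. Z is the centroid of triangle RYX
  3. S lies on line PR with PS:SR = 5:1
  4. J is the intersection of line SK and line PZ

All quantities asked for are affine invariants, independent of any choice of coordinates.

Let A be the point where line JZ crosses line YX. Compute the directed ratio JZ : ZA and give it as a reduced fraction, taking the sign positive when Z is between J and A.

JZ:ZA = 62/23

Set X = (0, 0), P = (1, 0), Y = (0, 1), K = (2, -3); any affine frame gives the same invariant.
1. R lies on line YP with YR:RP = 3:2 ⇒ R = (3/5, 2/5)
2. Z is the centroid of triangle RYX ⇒ Z = (1/5, 7/15)
3. S lies on line PR with PS:SR = 5:1 ⇒ S = (2/3, 1/3)
4. J is the intersection of line SK and line PZ ⇒ J = (17/23, 7/46)
line JZ meets YX at A = (0, 7/12)
Z = J + t·(A−J) with t = 62/85, so JZ:ZA = 62/85:23/85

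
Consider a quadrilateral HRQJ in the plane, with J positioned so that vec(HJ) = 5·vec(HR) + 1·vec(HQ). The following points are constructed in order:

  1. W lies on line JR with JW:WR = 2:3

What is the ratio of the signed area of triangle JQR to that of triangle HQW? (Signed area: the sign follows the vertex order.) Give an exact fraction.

Set H = (0, 0), R = (1, 0), Q = (0, 1), J = (5, 1); any affine frame gives the same invariant.
1. W lies on line JR with JW:WR = 2:3 ⇒ W = (17/5, 3/5)
2·[JQR] = 5, 2·[HQW] = -17/5
[JQR]:[HQW] = 5:-17/5 = -25/17

[JQR]:[HQW] = -25/17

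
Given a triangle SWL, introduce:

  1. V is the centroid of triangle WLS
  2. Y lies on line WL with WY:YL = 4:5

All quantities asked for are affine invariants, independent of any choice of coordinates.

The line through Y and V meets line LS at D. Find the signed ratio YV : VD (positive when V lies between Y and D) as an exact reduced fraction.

YV:VD = 2/3

Work in coordinates with S = (0, 0), W = (1, 0), L = (0, 1).
1. V is the centroid of triangle WLS ⇒ V = (1/3, 1/3)
2. Y lies on line WL with WY:YL = 4:5 ⇒ Y = (5/9, 4/9)
line YV meets LS at D = (0, 1/6)
V = Y + t·(D−Y) with t = 2/5, so YV:VD = 2/5:3/5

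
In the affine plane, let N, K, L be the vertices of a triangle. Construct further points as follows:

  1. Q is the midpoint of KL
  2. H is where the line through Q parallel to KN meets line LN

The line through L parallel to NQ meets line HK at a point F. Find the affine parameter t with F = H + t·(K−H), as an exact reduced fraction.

t = -1/3

Set N = (0, 0), K = (1, 0), L = (0, 1); any affine frame gives the same invariant.
1. Q is the midpoint of KL ⇒ Q = (1/2, 1/2)
2. H is where the line through Q parallel to KN meets line LN ⇒ H = (0, 1/2)
through L parallel to NQ: direction (1/2, 1/2); meets HK at F = (-1/3, 2/3)
F = H + t·(K−H) with t = -1/3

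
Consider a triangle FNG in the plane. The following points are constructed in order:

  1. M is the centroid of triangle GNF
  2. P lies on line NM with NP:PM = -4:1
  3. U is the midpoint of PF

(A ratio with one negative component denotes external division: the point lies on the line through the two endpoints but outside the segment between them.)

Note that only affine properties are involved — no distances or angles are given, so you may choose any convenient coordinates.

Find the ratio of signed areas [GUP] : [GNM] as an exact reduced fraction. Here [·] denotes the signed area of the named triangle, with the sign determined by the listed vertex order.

[GUP]:[GNM] = -1/6

Set F = (0, 0), N = (1, 0), G = (0, 1); any affine frame gives the same invariant.
1. M is the centroid of triangle GNF ⇒ M = (1/3, 1/3)
2. P lies on line NM with NP:PM = -4:1 ⇒ P = (1/9, 4/9)
3. U is the midpoint of PF ⇒ U = (1/18, 2/9)
2·[GUP] = 1/18, 2·[GNM] = -1/3
[GUP]:[GNM] = 1/18:-1/3 = -1/6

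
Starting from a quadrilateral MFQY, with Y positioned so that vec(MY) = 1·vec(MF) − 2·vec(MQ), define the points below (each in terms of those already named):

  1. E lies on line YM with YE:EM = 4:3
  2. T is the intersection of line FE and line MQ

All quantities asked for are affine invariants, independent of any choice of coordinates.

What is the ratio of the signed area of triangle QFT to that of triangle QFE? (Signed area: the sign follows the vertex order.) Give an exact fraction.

Assign M = (0, 0), F = (1, 0), Q = (0, 1), Y = (1, -2) — the answer is frame-independent, so this choice is without loss of generality.
1. E lies on line YM with YE:EM = 4:3 ⇒ E = (3/7, -6/7)
2. T is the intersection of line FE and line MQ ⇒ T = (0, -3/2)
2·[QFT] = -5/2, 2·[QFE] = -10/7
[QFT]:[QFE] = -5/2:-10/7 = 7/4

[QFT]:[QFE] = 7/4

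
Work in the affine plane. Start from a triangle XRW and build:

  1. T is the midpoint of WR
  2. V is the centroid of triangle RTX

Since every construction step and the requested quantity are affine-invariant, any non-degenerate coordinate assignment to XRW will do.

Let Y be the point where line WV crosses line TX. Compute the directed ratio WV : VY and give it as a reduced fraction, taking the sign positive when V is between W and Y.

WV:VY = -4

Assign X = (0, 0), R = (1, 0), W = (0, 1) — the answer is frame-independent, so this choice is without loss of generality.
1. T is the midpoint of WR ⇒ T = (1/2, 1/2)
2. V is the centroid of triangle RTX ⇒ V = (1/2, 1/6)
line WV meets TX at Y = (3/8, 3/8)
V = W + t·(Y−W) with t = 4/3, so WV:VY = 4/3:-1/3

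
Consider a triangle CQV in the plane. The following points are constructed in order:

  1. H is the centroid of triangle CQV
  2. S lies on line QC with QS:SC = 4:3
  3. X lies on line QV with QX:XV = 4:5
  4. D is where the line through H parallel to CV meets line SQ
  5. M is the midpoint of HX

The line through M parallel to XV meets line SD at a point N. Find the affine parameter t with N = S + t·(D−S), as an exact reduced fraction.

Work in coordinates with C = (0, 0), Q = (1, 0), V = (0, 1).
1. H is the centroid of triangle CQV ⇒ H = (1/3, 1/3)
2. S lies on line QC with QS:SC = 4:3 ⇒ S = (3/7, 0)
3. X lies on line QV with QX:XV = 4:5 ⇒ X = (5/9, 4/9)
4. D is where the line through H parallel to CV meets line SQ ⇒ D = (1/3, 0)
5. M is the midpoint of HX ⇒ M = (4/9, 7/18)
through M parallel to XV: direction (-5/9, 5/9); meets SD at N = (5/6, 0)
N = S + t·(D−S) with t = -17/4

t = -17/4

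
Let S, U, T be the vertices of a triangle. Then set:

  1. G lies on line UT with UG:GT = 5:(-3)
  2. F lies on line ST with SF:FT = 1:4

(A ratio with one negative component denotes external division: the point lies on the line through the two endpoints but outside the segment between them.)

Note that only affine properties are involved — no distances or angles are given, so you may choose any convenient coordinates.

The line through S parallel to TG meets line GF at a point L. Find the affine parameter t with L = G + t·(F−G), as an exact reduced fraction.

t = 5/4

Set S = (0, 0), U = (1, 0), T = (0, 1); any affine frame gives the same invariant.
1. G lies on line UT with UG:GT = 5:(-3) ⇒ G = (-3/2, 5/2)
2. F lies on line ST with SF:FT = 1:4 ⇒ F = (0, 1/5)
through S parallel to TG: direction (-3/2, 3/2); meets GF at L = (3/8, -3/8)
L = G + t·(F−G) with t = 5/4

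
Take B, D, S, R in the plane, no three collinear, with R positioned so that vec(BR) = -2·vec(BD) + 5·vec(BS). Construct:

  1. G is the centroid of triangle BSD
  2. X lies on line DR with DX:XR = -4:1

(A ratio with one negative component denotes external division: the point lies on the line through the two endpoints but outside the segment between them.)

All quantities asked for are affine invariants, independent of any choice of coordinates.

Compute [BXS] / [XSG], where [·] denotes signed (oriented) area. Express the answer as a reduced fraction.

[BXS]:[XSG] = 27

Set B = (0, 0), D = (1, 0), S = (0, 1), R = (-2, 5); any affine frame gives the same invariant.
1. G is the centroid of triangle BSD ⇒ G = (1/3, 1/3)
2. X lies on line DR with DX:XR = -4:1 ⇒ X = (-3, 20/3)
2·[BXS] = -3, 2·[XSG] = -1/9
[BXS]:[XSG] = -3:-1/9 = 27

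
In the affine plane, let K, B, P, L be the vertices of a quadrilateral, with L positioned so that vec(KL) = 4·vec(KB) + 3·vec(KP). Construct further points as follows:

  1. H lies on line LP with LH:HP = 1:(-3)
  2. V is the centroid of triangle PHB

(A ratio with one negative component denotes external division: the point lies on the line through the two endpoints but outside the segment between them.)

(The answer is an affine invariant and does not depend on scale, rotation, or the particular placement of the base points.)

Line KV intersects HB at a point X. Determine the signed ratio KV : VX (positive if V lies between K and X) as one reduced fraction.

Assign K = (0, 0), B = (1, 0), P = (0, 1), L = (4, 3) — the answer is frame-independent, so this choice is without loss of generality.
1. H lies on line LP with LH:HP = 1:(-3) ⇒ H = (6, 4)
2. V is the centroid of triangle PHB ⇒ V = (7/3, 5/3)
line KV meets HB at X = (28/3, 20/3)
V = K + t·(X−K) with t = 1/4, so KV:VX = 1/4:3/4

KV:VX = 1/3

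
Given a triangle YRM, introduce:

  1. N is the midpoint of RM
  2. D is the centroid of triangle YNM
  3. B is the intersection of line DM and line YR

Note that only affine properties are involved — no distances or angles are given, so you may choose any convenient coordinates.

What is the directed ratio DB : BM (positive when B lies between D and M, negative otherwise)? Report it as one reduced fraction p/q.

Assign Y = (0, 0), R = (1, 0), M = (0, 1) — the answer is frame-independent, so this choice is without loss of generality.
1. N is the midpoint of RM ⇒ N = (1/2, 1/2)
2. D is the centroid of triangle YNM ⇒ D = (1/6, 1/2)
3. B is the intersection of line DM and line YR ⇒ B = (1/3, 0)
B = D + t·(M−D) with t = -1, so DB:BM = t:(1−t) = -1:2

DB:BM = -1/2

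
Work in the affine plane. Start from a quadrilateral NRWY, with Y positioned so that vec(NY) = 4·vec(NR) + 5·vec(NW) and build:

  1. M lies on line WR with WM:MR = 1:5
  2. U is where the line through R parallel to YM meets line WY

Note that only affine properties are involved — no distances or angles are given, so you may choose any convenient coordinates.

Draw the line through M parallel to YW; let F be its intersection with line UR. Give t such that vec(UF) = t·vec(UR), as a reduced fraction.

Assign N = (0, 0), R = (1, 0), W = (0, 1), Y = (4, 5) — the answer is frame-independent, so this choice is without loss of generality.
1. M lies on line WR with WM:MR = 1:5 ⇒ M = (1/6, 5/6)
2. U is where the line through R parallel to YM meets line WY ⇒ U = (24, 25)
through M parallel to YW: direction (-4, -4); meets UR at F = (121/6, 125/6)
F = U + t·(R−U) with t = 1/6

t = 1/6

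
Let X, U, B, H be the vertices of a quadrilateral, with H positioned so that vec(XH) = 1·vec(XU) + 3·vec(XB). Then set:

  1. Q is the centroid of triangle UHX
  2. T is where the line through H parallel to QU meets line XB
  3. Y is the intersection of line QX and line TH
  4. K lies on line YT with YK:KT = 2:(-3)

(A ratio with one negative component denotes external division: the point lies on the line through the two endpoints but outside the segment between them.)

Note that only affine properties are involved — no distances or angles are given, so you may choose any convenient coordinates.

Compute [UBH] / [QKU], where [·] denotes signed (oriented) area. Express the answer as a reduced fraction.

Set X = (0, 0), U = (1, 0), B = (0, 1), H = (1, 3); any affine frame gives the same invariant.
1. Q is the centroid of triangle UHX ⇒ Q = (2/3, 1)
2. T is where the line through H parallel to QU meets line XB ⇒ T = (0, 6)
3. Y is the intersection of line QX and line TH ⇒ Y = (4/3, 2)
4. K lies on line YT with YK:KT = 2:(-3) ⇒ K = (4, -6)
2·[UBH] = -3, 2·[QKU] = -1
[UBH]:[QKU] = -3:-1 = 3

[UBH]:[QKU] = 3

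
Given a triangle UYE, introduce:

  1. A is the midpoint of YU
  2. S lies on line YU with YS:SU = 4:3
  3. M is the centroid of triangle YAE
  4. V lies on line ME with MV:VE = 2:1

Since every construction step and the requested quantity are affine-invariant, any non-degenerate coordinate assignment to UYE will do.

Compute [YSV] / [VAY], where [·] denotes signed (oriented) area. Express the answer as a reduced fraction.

Work in coordinates with U = (0, 0), Y = (1, 0), E = (0, 1).
1. A is the midpoint of YU ⇒ A = (1/2, 0)
2. S lies on line YU with YS:SU = 4:3 ⇒ S = (3/7, 0)
3. M is the centroid of triangle YAE ⇒ M = (1/2, 1/3)
4. V lies on line ME with MV:VE = 2:1 ⇒ V = (1/6, 7/9)
2·[YSV] = -4/9, 2·[VAY] = 7/18
[YSV]:[VAY] = -4/9:7/18 = -8/7

[YSV]:[VAY] = -8/7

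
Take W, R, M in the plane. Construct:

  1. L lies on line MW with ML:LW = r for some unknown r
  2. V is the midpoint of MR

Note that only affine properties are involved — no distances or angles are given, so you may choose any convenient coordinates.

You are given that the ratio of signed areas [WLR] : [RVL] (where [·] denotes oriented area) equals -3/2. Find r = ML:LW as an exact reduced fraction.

Assign W = (0, 0), R = (1, 0), M = (0, 1) — the answer is frame-independent, so this choice is without loss of generality.
1. With ML:LW = r, write λ = r/(r+1) so L = M + λ·(W−M); L is affine-linear in λ
2. V is the midpoint of MR ⇒ V = (1/2, 1/2)
Every point depending on L is an affine combination of L and λ-independent points, so each such coordinate is linear in λ; the λ² term in each signed area is a multiple of (W−M)×(W−M) = 0, so 2·[WLR] and 2·[RVL] are each linear in λ. Evaluating at λ=0 and λ=1:
  2·[WLR] = λ − 1,   2·[RVL] = 1/2·λ
So [WLR]:[RVL] = (λ − 1) / (1/2·λ). Setting this equal to -3/2:
  λ − 1 = -3/2·(1/2·λ)  ⇒  λ = 4/7
Then r = λ/(1−λ) = (4/7)/(3/7) = 4/3. Check: with r = 4/3, L = (0, 3/7) and [WLR]:[RVL] = -3/2 as required.

r = 4/3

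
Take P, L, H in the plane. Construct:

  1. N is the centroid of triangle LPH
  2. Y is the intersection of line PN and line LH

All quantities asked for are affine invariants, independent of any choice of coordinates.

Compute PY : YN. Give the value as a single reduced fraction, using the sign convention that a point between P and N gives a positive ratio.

PY:YN = -3

Assign P = (0, 0), L = (1, 0), H = (0, 1) — the answer is frame-independent, so this choice is without loss of generality.
1. N is the centroid of triangle LPH ⇒ N = (1/3, 1/3)
2. Y is the intersection of line PN and line LH ⇒ Y = (1/2, 1/2)
Y = P + t·(N−P) with t = 3/2, so PY:YN = t:(1−t) = 3/2:-1/2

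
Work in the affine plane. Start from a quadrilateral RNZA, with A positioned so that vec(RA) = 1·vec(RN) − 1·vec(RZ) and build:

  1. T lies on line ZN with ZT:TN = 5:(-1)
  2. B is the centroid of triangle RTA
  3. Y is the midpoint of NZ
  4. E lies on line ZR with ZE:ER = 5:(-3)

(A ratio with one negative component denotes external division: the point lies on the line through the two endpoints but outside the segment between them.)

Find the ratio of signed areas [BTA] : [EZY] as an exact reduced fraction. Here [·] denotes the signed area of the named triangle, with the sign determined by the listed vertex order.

Assign R = (0, 0), N = (1, 0), Z = (0, 1), A = (1, -1) — the answer is frame-independent, so this choice is without loss of generality.
1. T lies on line ZN with ZT:TN = 5:(-1) ⇒ T = (5/4, -1/4)
2. B is the centroid of triangle RTA ⇒ B = (3/4, -5/12)
3. Y is the midpoint of NZ ⇒ Y = (1/2, 1/2)
4. E lies on line ZR with ZE:ER = 5:(-3) ⇒ E = (0, -3/2)
2·[BTA] = -1/3, 2·[EZY] = -5/4
[BTA]:[EZY] = -1/3:-5/4 = 4/15

[BTA]:[EZY] = 4/15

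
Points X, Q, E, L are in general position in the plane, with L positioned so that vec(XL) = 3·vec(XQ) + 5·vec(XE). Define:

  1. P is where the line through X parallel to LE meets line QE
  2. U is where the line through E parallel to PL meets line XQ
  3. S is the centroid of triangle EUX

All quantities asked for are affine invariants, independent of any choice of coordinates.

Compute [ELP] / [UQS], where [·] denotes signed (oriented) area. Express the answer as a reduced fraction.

[ELP]:[UQS] = -279/49

Choose coordinates X = (0, 0), Q = (1, 0), E = (0, 1), L = (3, 5).
1. P is where the line through X parallel to LE meets line QE ⇒ P = (3/7, 4/7)
2. U is where the line through E parallel to PL meets line XQ ⇒ U = (-18/31, 0)
3. S is the centroid of triangle EUX ⇒ S = (-6/31, 1/3)
2·[ELP] = -3, 2·[UQS] = 49/93
[ELP]:[UQS] = -3:49/93 = -279/49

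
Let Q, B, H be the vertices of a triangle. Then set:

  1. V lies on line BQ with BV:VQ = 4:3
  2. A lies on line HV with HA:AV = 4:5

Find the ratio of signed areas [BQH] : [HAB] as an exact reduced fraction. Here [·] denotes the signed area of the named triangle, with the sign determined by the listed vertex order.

Work in coordinates with Q = (0, 0), B = (1, 0), H = (0, 1).
1. V lies on line BQ with BV:VQ = 4:3 ⇒ V = (3/7, 0)
2. A lies on line HV with HA:AV = 4:5 ⇒ A = (4/21, 5/9)
2·[BQH] = -1, 2·[HAB] = 16/63
[BQH]:[HAB] = -1:16/63 = -63/16

[BQH]:[HAB] = -63/16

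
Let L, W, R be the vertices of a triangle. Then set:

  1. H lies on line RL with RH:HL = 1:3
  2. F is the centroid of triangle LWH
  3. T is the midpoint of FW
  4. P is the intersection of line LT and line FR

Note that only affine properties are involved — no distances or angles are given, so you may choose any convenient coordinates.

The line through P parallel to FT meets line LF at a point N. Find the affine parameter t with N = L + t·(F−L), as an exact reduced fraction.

Work in coordinates with L = (0, 0), W = (1, 0), R = (0, 1).
1. H lies on line RL with RH:HL = 1:3 ⇒ H = (0, 3/4)
2. F is the centroid of triangle LWH ⇒ F = (1/3, 1/4)
3. T is the midpoint of FW ⇒ T = (2/3, 1/8)
4. P is the intersection of line LT and line FR ⇒ P = (16/39, 1/13)
through P parallel to FT: direction (1/3, -1/8); meets LF at N = (8/39, 2/13)
N = L + t·(F−L) with t = 8/13

t = 8/13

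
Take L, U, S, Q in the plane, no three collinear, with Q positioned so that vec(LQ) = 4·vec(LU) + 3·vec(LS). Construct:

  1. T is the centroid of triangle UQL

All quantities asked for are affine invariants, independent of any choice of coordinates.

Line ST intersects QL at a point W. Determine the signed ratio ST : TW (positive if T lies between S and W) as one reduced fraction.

ST:TW = -5

Set L = (0, 0), U = (1, 0), S = (0, 1), Q = (4, 3); any affine frame gives the same invariant.
1. T is the centroid of triangle UQL ⇒ T = (5/3, 1)
line ST meets QL at W = (4/3, 1)
T = S + t·(W−S) with t = 5/4, so ST:TW = 5/4:-1/4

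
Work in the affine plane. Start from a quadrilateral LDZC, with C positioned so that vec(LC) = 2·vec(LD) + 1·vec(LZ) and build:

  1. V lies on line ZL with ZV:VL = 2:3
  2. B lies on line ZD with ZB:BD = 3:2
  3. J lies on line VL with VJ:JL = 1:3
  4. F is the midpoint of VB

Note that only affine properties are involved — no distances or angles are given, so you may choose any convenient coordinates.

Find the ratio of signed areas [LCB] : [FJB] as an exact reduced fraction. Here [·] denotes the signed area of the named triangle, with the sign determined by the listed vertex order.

[LCB]:[FJB] = 40/9

Assign L = (0, 0), D = (1, 0), Z = (0, 1), C = (2, 1) — the answer is frame-independent, so this choice is without loss of generality.
1. V lies on line ZL with ZV:VL = 2:3 ⇒ V = (0, 3/5)
2. B lies on line ZD with ZB:BD = 3:2 ⇒ B = (3/5, 2/5)
3. J lies on line VL with VJ:JL = 1:3 ⇒ J = (0, 9/20)
4. F is the midpoint of VB ⇒ F = (3/10, 1/2)
2·[LCB] = 1/5, 2·[FJB] = 9/200
[LCB]:[FJB] = 1/5:9/200 = 40/9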